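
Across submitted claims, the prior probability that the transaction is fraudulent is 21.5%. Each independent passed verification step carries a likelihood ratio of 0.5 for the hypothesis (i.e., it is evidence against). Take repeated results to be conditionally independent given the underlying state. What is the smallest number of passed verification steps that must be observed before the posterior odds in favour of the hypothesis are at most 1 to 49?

4

Prior odds: 0.215 ÷ 0.785 = 43/157.
Likelihood ratio per passed verification step = 0.5.
Target odds = 1/49.
Require 0.5ⁿ ≤ 1/49 ÷ (43/157) = 157/2107.
0.5³ = 0.125 is still above 157/2107 but 0.5⁴ = 0.0625 is at or below it, so n = 4.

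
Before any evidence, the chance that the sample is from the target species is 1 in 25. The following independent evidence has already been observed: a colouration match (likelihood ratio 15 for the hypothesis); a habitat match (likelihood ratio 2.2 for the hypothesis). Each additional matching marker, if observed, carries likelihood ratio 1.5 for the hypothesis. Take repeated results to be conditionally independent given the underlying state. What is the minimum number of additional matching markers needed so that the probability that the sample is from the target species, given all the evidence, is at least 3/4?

2

Prior odds = 0.04/0.96 = 1/24.
Combined Bayes factor of the evidence already in hand = 15 × 2.2 = 33.
Odds after that evidence = (1/24) × 33 = 1.375.
Target odds = 0.75/0.25 = 3.
Need 1.5ⁿ ≥ 3 ÷ 1.375 = 24/11.
1.5¹ = 1.5 falls short of 24/11 but 1.5² = 2.25 reaches it, so n = 2.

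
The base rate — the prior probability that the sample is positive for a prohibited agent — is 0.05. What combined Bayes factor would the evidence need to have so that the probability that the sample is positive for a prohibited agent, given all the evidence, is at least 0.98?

931

Prior odds = 0.05/0.95 = 1/19.
Target odds = 0.98/0.02 = 49.
Required Bayes factor = 49 ÷ (1/19) = 931.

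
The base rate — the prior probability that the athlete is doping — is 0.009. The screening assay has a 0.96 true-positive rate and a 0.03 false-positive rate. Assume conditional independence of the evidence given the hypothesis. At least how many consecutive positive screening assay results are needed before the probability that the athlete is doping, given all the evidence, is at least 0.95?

3

Prior odds: 0.009 ÷ 0.991 = 9/991.
Likelihood ratio of a positive result = 0.96/0.03 = 32.
Target odds: 0.95 ÷ 0.05 = 19.
Need (9/991) × 32ⁿ ≥ 19, i.e. 32ⁿ ≥ 18829/9.
32² = 1024 falls short of 18829/9 but 32³ = 32768 reaches it, so n = 3.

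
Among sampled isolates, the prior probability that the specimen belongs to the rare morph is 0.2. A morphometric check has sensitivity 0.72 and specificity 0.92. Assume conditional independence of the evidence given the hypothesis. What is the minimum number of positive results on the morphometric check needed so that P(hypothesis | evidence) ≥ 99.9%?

4

Prior odds = 0.2/0.8 = 0.25.
False-positive rate = 1 − 0.92 = 0.08; likelihood ratio of a positive = 0.72/0.08 = 9.
Target posterior odds = 0.999/0.001 = 999.
Need 0.25 × 9ⁿ ≥ 999, i.e. 9ⁿ ≥ 3996.
9³ = 729 falls short of 3996 but 9⁴ = 6561 reaches it, so n = 4.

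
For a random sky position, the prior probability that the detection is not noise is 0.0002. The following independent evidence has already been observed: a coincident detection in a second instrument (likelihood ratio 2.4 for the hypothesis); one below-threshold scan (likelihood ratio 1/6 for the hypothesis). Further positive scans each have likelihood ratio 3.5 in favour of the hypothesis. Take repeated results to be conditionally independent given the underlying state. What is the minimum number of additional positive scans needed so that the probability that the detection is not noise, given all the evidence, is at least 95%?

10

Prior odds = 0.0002/0.9998 = 1/4999.
Combined Bayes factor of the evidence already in hand = 2.4 × (1/6) = 0.4.
Odds after that evidence = (1/4999) × 0.4 = 2/24995.
Target odds = 0.95/0.05 = 19.
Need 3.5ⁿ ≥ 19 ÷ (2/24995) = 237452.5.
3.5⁹ = 40353607/512 falls short of 237452.5 but 3.5¹⁰ = 282475249/1024 reaches it, so n = 10.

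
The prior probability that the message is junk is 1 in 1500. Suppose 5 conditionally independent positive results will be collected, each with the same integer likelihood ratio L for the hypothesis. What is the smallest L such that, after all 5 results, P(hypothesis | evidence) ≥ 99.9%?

Prior odds = (1/1500)/(1499/1500) = 1/1499.
Target odds = 0.999/0.001 = 999.
Need L⁵ ≥ 999 ÷ (1/1499) = 1497501.
17⁵ = 1419857 < 1497501 ≤ 1889568 = 18⁵, so L = 18.

18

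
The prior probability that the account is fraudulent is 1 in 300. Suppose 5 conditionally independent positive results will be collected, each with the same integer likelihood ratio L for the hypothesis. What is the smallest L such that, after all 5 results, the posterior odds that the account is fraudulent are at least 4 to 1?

Prior odds = (1/300)/(299/300) = 1/299.
Target odds = 4.
Need L⁵ ≥ 4 ÷ (1/299) = 1196.
4⁵ = 1024 < 1196 ≤ 3125 = 5⁵, so L = 5.

5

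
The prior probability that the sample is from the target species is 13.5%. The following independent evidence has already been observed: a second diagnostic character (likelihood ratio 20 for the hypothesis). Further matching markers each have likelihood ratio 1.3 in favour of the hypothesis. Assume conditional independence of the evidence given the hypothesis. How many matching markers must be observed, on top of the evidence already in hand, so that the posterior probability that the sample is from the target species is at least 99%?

Prior odds = 0.135/0.865 = 27/173.
Bayes factor of the evidence already in hand = 20.
Odds after that evidence = (27/173) × 20 = 540/173.
Target odds = 0.99/0.01 = 99.
Need 1.3ⁿ ≥ 99 ÷ (540/173) = 1903/60.
1.3¹³ ≈30.2875 falls short of 1903/60 but 1.3¹⁴ ≈39.3738 reaches it, so n = 14.

14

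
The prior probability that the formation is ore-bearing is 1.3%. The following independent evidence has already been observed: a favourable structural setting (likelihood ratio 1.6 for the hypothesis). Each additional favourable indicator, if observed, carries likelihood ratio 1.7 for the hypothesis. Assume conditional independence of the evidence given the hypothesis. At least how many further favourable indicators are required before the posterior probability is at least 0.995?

18

Prior odds = 0.013/0.987 = 13/987.
Bayes factor of the evidence already in hand = 1.6.
Odds after that evidence = (13/987) × 1.6 = 104/4935.
Target odds = 0.995/0.005 = 199.
Need 1.7ⁿ ≥ 199 ÷ (104/4935) = 982065/104.
1.7¹⁷ ≈8272.4 falls short of 982065/104 but 1.7¹⁸ ≈14063.1 reaches it, so n = 18.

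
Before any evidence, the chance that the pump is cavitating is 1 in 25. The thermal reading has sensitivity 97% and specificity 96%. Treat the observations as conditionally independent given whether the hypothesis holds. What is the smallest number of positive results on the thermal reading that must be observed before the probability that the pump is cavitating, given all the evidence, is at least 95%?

Prior odds: 0.04 ÷ 0.96 = 1/24.
False-positive rate = 1 − 0.96 = 0.04; likelihood ratio of a positive = 0.97/0.04 = 24.25.
Target odds: 0.95 ÷ 0.05 = 19.
Need (1/24) × 24.25ⁿ ≥ 19, i.e. 24.25ⁿ ≥ 456.
24.25¹ = 24.25 falls short of 456 but 24.25² = 588.0625 reaches it, so n = 2.

2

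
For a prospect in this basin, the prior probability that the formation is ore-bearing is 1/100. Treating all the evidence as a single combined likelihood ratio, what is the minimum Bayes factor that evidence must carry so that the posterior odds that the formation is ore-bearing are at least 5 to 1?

Prior odds = 0.01/0.99 = 1/99.
Target odds = 5.
Required Bayes factor = 5 ÷ (1/99) = 495.

495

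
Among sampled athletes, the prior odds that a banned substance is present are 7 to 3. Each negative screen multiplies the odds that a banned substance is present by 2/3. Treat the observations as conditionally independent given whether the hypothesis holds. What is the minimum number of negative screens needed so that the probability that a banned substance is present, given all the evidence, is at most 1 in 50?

Prior odds = 7/3.
Likelihood ratio per negative screen = 2/3.
Target posterior odds = 0.02/0.98 = 1/49.
Need (7/3) × (2/3)ⁿ ≤ 1/49, i.e. (2/3)ⁿ ≤ 3/343.
(2/3)¹¹ = 2048/177147 is still above 3/343 but (2/3)¹² = 4096/531441 is at or below it, so n = 12.

12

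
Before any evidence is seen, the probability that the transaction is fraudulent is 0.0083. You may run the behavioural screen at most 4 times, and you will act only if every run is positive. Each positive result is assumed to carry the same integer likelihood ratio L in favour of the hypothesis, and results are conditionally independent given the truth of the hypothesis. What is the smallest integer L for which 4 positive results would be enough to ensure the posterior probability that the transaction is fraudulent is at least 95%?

7

Prior odds = 0.0083/0.9917 = 83/9917.
Target odds = 0.95/0.05 = 19.
Need L⁴ ≥ 19 ÷ (83/9917) = 188423/83.
6⁴ = 1296 < 188423/83 ≤ 2401 = 7⁴, so L = 7.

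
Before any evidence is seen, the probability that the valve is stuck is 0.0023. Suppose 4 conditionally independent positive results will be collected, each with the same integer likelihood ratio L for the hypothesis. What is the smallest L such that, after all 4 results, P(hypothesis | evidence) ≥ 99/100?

15

Prior odds = 0.0023/0.9977 = 23/9977.
Target odds = 0.99/0.01 = 99.
Need L⁴ ≥ 99 ÷ (23/9977) = 987723/23.
14⁴ = 38416 < 987723/23 ≤ 50625 = 15⁴, so L = 15.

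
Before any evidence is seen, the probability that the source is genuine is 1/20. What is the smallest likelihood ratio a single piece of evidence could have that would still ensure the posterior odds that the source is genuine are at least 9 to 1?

171

Prior odds = 0.05/0.95 = 1/19.
Target odds = 9.
Required Bayes factor = 9 ÷ (1/19) = 171.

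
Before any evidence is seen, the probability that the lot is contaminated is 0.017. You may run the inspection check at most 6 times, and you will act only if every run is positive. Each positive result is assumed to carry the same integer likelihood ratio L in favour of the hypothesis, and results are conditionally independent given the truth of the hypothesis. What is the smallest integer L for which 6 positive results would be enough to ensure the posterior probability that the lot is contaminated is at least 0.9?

3

Prior odds = 0.017/0.983 = 17/983.
Target odds = 0.9/0.1 = 9.
Need L⁶ ≥ 9 ÷ (17/983) = 8847/17.
2⁶ = 64 < 8847/17 ≤ 729 = 3⁶, so L = 3.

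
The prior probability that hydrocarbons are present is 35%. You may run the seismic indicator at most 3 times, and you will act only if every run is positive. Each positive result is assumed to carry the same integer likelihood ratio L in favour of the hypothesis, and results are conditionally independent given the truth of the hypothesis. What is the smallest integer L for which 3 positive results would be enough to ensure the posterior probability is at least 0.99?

Prior odds = 0.35/0.65 = 7/13.
Target odds = 0.99/0.01 = 99.
Need L³ ≥ 99 ÷ (7/13) = 1287/7.
5³ = 125 < 1287/7 ≤ 216 = 6³, so L = 6.

6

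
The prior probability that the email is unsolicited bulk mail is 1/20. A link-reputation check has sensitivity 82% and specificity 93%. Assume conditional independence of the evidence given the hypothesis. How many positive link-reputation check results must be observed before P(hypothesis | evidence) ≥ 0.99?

Prior odds = 0.05/0.95 = 1/19.
False-positive rate = 1 − 0.93 = 0.07; likelihood ratio of a positive = 0.82/0.07 = 82/7.
Target posterior odds = 0.99/0.01 = 99.
Need (1/19) × (82/7)ⁿ ≥ 99, i.e. (82/7)ⁿ ≥ 1881.
(82/7)³ = 551368/343 falls short of 1881 but (82/7)⁴ = 45212176/2401 reaches it, so n = 4.

4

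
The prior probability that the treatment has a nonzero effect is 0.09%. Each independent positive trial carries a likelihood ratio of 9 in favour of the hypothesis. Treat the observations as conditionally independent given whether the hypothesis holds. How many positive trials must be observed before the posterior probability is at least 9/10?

Prior odds = 0.0009/0.9991 = 9/9991.
Likelihood ratio per positive trial = 9.
Target posterior odds = 0.9/0.1 = 9.
Require 9ⁿ ≥ 9 ÷ (9/9991) = 9991.
9⁴ = 6561 falls short of 9991 but 9⁵ = 59049 reaches it, so n = 5.

5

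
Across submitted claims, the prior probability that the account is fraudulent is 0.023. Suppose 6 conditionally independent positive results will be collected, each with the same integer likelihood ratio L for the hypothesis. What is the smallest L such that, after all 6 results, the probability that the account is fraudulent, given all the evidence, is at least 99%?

5

Prior odds = 0.023/0.977 = 23/977.
Target odds = 0.99/0.01 = 99.
Need L⁶ ≥ 99 ÷ (23/977) = 96723/23.
4⁶ = 4096 < 96723/23 ≤ 15625 = 5⁶, so L = 5.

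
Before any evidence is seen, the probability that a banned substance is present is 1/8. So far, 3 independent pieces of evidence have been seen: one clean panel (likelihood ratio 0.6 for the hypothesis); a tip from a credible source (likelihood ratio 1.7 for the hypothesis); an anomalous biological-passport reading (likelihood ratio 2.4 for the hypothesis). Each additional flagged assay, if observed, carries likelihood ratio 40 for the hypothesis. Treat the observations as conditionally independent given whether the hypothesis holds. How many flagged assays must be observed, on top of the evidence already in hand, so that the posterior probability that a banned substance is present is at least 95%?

2

Prior odds = 0.125/0.875 = 1/7.
Combined Bayes factor of the evidence already in hand = 0.6 × 1.7 × 2.4 = 2.448.
Odds after that evidence = (1/7) × 2.448 = 306/875.
Target odds = 0.95/0.05 = 19.
Need 40ⁿ ≥ 19 ÷ (306/875) = 16625/306.
40¹ = 40 falls short of 16625/306 but 40² = 1600 reaches it, so n = 2.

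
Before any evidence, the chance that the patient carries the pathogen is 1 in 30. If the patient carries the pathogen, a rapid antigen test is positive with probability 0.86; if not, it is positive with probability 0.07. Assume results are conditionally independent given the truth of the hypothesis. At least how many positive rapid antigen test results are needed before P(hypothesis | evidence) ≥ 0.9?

Prior odds: (1/30) ÷ (29/30) = 1/29.
Likelihood ratio of a positive = 0.86/0.07 = 86/7.
Target posterior odds = 0.9/0.1 = 9.
Need (1/29) × (86/7)ⁿ ≥ 9, i.e. (86/7)ⁿ ≥ 261.
(86/7)² = 7396/49 falls short of 261 but (86/7)³ = 636056/343 reaches it, so n = 3.

3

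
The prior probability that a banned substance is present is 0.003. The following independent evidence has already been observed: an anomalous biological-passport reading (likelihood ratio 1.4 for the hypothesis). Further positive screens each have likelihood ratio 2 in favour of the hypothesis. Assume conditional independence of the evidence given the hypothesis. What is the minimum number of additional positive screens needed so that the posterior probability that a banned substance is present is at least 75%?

10

Prior odds = 0.003/0.997 = 3/997.
Bayes factor of the evidence already in hand = 1.4.
Odds after that evidence = (3/997) × 1.4 = 21/4985.
Target odds = 0.75/0.25 = 3.
Need 2ⁿ ≥ 3 ÷ (21/4985) = 4985/7.
2⁹ = 512 falls short of 4985/7 but 2¹⁰ = 1024 reaches it, so n = 10.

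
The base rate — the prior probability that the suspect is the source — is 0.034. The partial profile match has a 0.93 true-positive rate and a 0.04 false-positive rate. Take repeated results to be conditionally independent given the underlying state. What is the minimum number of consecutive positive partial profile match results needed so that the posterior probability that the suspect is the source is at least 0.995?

3

Prior odds = 0.034/0.966 = 17/483.
Likelihood ratio of a positive result = 0.93/0.04 = 23.25.
Target odds: 0.995 ÷ 0.005 = 199.
Require 23.25ⁿ ≥ 199 ÷ (17/483) = 96117/17.
23.25² = 540.5625 falls short of 96117/17 but 23.25³ = 804357/64 reaches it, so n = 3.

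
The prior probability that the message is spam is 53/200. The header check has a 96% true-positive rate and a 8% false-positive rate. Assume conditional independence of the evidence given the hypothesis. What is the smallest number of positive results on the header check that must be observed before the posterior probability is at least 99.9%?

4

Prior odds = 0.265/0.735 = 53/147.
Likelihood ratio of a positive result = 0.96/0.08 = 12.
Target odds: 0.999 ÷ 0.001 = 999.
Require 12ⁿ ≥ 999 ÷ (53/147) = 146853/53.
12³ = 1728 falls short of 146853/53 but 12⁴ = 20736 reaches it, so n = 4.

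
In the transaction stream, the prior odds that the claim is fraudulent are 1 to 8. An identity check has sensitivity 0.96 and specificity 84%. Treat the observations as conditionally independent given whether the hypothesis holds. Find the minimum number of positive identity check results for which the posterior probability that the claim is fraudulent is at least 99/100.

Prior odds = 0.125.
False-positive rate = 1 − 0.84 = 0.16; likelihood ratio of a positive = 0.96/0.16 = 6.
Target odds: 0.99 ÷ 0.01 = 99.
Need 0.125 × 6ⁿ ≥ 99, i.e. 6ⁿ ≥ 792.
6³ = 216 falls short of 792 but 6⁴ = 1296 reaches it, so n = 4.

4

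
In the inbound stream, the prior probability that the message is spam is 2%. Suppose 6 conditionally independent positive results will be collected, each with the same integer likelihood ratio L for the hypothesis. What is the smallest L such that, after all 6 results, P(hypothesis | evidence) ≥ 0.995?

5

Prior odds = 0.02/0.98 = 1/49.
Target odds = 0.995/0.005 = 199.
Need L⁶ ≥ 199 ÷ (1/49) = 9751.
4⁶ = 4096 < 9751 ≤ 15625 = 5⁶, so L = 5.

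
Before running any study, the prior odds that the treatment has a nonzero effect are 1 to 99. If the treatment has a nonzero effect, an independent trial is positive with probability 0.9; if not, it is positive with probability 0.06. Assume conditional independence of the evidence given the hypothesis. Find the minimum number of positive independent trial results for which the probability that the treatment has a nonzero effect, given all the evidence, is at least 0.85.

3

Prior odds = 1/99.
Likelihood ratio of a positive = 0.9/0.06 = 15.
Target posterior odds = 0.85/0.15 = 17/3.
Require 15ⁿ ≥ 17/3 ÷ (1/99) = 561.
15² = 225 falls short of 561 but 15³ = 3375 reaches it, so n = 3.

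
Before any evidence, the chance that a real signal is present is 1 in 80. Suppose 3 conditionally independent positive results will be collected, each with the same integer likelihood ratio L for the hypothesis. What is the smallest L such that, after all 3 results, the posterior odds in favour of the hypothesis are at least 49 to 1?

Prior odds = 0.0125/0.9875 = 1/79.
Target odds = 49.
Need L³ ≥ 49 ÷ (1/79) = 3871.
15³ = 3375 < 3871 ≤ 4096 = 16³, so L = 16.

16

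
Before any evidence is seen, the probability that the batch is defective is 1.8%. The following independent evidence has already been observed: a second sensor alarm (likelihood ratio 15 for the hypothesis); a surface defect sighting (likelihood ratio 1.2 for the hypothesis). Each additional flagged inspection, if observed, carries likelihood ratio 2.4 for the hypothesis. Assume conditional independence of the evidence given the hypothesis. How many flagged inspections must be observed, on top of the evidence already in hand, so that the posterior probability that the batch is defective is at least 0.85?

4

Prior odds = 0.018/0.982 = 9/491.
Combined Bayes factor of the evidence already in hand = 15 × 1.2 = 18.
Odds after that evidence = (9/491) × 18 = 162/491.
Target odds = 0.85/0.15 = 17/3.
Need 2.4ⁿ ≥ 17/3 ÷ (162/491) = 8347/486.
2.4³ = 13.824 falls short of 8347/486 but 2.4⁴ = 33.1776 reaches it, so n = 4.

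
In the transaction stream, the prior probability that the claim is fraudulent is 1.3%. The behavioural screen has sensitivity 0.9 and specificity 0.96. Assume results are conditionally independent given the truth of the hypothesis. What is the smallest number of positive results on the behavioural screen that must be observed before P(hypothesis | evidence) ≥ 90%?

3

Prior odds = 0.013/0.987 = 13/987.
False-positive rate = 1 − 0.96 = 0.04; likelihood ratio of a positive = 0.9/0.04 = 22.5.
Target odds: 0.9 ÷ 0.1 = 9.
Require 22.5ⁿ ≥ 9 ÷ (13/987) = 8883/13.
22.5² = 506.25 falls short of 8883/13 but 22.5³ = 11390.625 reaches it, so n = 3.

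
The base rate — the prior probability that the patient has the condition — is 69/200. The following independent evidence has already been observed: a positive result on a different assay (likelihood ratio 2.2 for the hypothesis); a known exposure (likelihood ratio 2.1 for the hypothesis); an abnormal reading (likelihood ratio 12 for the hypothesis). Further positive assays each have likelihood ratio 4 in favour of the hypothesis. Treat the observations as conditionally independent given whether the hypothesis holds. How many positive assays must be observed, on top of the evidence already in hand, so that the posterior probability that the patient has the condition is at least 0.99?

Prior odds = 0.345/0.655 = 69/131.
Combined Bayes factor of the evidence already in hand = 2.2 × 2.1 × 12 = 55.44.
Odds after that evidence = (69/131) × 55.44 = 95634/3275.
Target odds = 0.99/0.01 = 99.
Need 4ⁿ ≥ 99 ÷ (95634/3275) = 3275/966.
4¹ = 4, which meets the required 3275/966; so n = 1.

1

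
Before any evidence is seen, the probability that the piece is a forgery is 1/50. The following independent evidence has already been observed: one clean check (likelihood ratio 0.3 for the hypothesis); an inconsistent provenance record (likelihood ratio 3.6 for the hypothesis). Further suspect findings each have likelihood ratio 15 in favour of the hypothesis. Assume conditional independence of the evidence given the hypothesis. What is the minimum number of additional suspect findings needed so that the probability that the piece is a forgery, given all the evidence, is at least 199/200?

4

Prior odds = 0.02/0.98 = 1/49.
Combined Bayes factor of the evidence already in hand = 0.3 × 3.6 = 1.08.
Odds after that evidence = (1/49) × 1.08 = 27/1225.
Target odds = 0.995/0.005 = 199.
Need 15ⁿ ≥ 199 ÷ (27/1225) = 243775/27.
15³ = 3375 falls short of 243775/27 but 15⁴ = 50625 reaches it, so n = 4.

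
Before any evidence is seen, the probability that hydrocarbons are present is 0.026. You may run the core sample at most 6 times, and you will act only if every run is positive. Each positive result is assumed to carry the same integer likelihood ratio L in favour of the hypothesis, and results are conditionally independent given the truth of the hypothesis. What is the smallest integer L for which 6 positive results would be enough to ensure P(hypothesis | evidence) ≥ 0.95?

3

Prior odds = 0.026/0.974 = 13/487.
Target odds = 0.95/0.05 = 19.
Need L⁶ ≥ 19 ÷ (13/487) = 9253/13.
2⁶ = 64 < 9253/13 ≤ 729 = 3⁶, so L = 3.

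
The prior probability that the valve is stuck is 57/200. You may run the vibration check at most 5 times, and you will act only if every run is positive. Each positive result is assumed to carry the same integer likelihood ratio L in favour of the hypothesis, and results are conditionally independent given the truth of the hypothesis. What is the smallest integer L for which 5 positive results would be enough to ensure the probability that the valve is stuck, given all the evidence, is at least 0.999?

5

Prior odds = 0.285/0.715 = 57/143.
Target odds = 0.999/0.001 = 999.
Need L⁵ ≥ 999 ÷ (57/143) = 47619/19.
4⁵ = 1024 < 47619/19 ≤ 3125 = 5⁵, so L = 5.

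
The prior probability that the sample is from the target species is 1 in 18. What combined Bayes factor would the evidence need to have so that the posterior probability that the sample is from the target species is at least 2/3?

34

Prior odds = (1/18)/(17/18) = 1/17.
Target odds = (2/3)/(1/3) = 2.
Required Bayes factor = 2 ÷ (1/17) = 34.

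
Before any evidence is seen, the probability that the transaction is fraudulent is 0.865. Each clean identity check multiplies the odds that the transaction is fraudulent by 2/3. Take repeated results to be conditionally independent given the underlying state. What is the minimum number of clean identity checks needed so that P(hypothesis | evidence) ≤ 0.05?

12

Prior odds = 0.865/0.135 = 173/27.
Likelihood ratio per clean identity check = 2/3.
Target odds: 0.05 ÷ 0.95 = 1/19.
Need (173/27) × (2/3)ⁿ ≤ 1/19, i.e. (2/3)ⁿ ≤ 27/3287.
(2/3)¹¹ = 2048/177147 is still above 27/3287 but (2/3)¹² = 4096/531441 is at or below it, so n = 12.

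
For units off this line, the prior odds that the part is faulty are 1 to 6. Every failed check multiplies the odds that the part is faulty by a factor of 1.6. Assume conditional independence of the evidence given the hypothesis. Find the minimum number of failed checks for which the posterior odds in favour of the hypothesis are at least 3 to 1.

7

Prior odds = 1/6.
Likelihood ratio per failed check = 1.6.
Target odds = 3.
Need (1/6) × 1.6ⁿ ≥ 3, i.e. 1.6ⁿ ≥ 18.
1.6⁶ = 262144/15625 falls short of 18 but 1.6⁷ = 2097152/78125 reaches it, so n = 7.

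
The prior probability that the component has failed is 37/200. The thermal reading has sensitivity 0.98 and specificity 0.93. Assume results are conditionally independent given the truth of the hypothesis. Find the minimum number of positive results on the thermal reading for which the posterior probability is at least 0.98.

Prior odds = 0.185/0.815 = 37/163.
False-positive rate = 1 − 0.93 = 0.07; likelihood ratio of a positive = 0.98/0.07 = 14.
Target posterior odds = 0.98/0.02 = 49.
Need (37/163) × 14ⁿ ≥ 49, i.e. 14ⁿ ≥ 7987/37.
14² = 196 falls short of 7987/37 but 14³ = 2744 reaches it, so n = 3.

3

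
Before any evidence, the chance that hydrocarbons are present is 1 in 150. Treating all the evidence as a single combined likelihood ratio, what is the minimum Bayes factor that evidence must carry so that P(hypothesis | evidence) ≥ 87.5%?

Prior odds = (1/150)/(149/150) = 1/149.
Target odds = 0.875/0.125 = 7.
Required Bayes factor = 7 ÷ (1/149) = 1043.

1043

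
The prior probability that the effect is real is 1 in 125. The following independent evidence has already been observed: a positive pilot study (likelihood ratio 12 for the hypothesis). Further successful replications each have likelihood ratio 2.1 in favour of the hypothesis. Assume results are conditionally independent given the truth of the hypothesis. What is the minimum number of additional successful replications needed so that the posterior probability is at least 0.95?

Prior odds = 0.008/0.992 = 1/124.
Bayes factor of the evidence already in hand = 12.
Odds after that evidence = (1/124) × 12 = 3/31.
Target odds = 0.95/0.05 = 19.
Need 2.1ⁿ ≥ 19 ÷ (3/31) = 589/3.
2.1⁷ ≈180.109 falls short of 589/3 but 2.1⁸ ≈378.229 reaches it, so n = 8.

8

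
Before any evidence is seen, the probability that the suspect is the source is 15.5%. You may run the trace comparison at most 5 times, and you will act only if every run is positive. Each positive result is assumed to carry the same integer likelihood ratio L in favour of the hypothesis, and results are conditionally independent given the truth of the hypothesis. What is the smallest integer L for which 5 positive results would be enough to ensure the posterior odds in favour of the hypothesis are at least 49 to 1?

4

Prior odds = 0.155/0.845 = 31/169.
Target odds = 49.
Need L⁵ ≥ 49 ÷ (31/169) = 8281/31.
3⁵ = 243 < 8281/31 ≤ 1024 = 4⁵, so L = 4.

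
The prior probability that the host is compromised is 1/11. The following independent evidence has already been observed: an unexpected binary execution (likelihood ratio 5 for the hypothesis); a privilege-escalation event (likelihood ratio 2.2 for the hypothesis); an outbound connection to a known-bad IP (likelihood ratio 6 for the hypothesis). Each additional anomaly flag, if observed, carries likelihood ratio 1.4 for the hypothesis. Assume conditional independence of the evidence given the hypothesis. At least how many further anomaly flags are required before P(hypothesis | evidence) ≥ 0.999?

15

Prior odds = (1/11)/(10/11) = 0.1.
Combined Bayes factor of the evidence already in hand = 5 × 2.2 × 6 = 66.
Odds after that evidence = 0.1 × 66 = 6.6.
Target odds = 0.999/0.001 = 999.
Need 1.4ⁿ ≥ 999 ÷ 6.6 = 1665/11.
1.4¹⁴ ≈111.12 falls short of 1665/11 but 1.4¹⁵ ≈155.568 reaches it, so n = 15.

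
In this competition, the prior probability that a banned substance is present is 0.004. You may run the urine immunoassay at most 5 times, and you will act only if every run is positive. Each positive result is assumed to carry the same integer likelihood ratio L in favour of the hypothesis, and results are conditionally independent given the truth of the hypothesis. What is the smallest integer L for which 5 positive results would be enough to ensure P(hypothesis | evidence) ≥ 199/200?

9

Prior odds = 0.004/0.996 = 1/249.
Target odds = 0.995/0.005 = 199.
Need L⁵ ≥ 199 ÷ (1/249) = 49551.
8⁵ = 32768 < 49551 ≤ 59049 = 9⁵, so L = 9.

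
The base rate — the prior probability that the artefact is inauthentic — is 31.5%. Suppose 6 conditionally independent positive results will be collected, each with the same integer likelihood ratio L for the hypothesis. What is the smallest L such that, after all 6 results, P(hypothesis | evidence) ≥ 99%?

3

Prior odds = 0.315/0.685 = 63/137.
Target odds = 0.99/0.01 = 99.
Need L⁶ ≥ 99 ÷ (63/137) = 1507/7.
2⁶ = 64 < 1507/7 ≤ 729 = 3⁶, so L = 3.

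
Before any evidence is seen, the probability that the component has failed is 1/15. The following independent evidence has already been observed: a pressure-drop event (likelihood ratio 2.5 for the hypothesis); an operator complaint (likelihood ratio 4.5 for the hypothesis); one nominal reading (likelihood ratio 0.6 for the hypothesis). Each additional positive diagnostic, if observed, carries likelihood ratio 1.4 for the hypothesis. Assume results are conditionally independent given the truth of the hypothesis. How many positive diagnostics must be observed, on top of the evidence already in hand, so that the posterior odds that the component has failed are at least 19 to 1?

Prior odds = (1/15)/(14/15) = 1/14.
Combined Bayes factor of the evidence already in hand = 2.5 × 4.5 × 0.6 = 6.75.
Odds after that evidence = (1/14) × 6.75 = 27/56.
Target odds = 19.
Need 1.4ⁿ ≥ 19 ÷ (27/56) = 1064/27.
1.4¹⁰ = 282475249/9765625 falls short of 1064/27 but 1.4¹¹ ≈40.4957 reaches it, so n = 11.

11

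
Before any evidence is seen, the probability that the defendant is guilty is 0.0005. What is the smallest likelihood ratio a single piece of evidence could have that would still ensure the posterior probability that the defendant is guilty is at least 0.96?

Prior odds = 0.0005/0.9995 = 1/1999.
Target odds = 0.96/0.04 = 24.
Required Bayes factor = 24 ÷ (1/1999) = 47976.

47976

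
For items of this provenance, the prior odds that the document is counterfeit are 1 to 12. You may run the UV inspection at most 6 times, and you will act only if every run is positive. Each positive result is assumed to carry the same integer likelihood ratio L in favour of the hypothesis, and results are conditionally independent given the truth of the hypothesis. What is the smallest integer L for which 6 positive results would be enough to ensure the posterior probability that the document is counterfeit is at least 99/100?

4

Prior odds = 1/12.
Target odds = 0.99/0.01 = 99.
Need L⁶ ≥ 99 ÷ (1/12) = 1188.
3⁶ = 729 < 1188 ≤ 4096 = 4⁶, so L = 4.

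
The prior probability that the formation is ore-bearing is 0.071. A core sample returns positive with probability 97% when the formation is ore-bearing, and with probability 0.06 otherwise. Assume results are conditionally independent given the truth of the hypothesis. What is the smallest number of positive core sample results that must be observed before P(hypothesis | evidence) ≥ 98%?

Prior odds = 0.071/0.929 = 71/929.
Likelihood ratio of a positive result = 0.97/0.06 = 97/6.
Target posterior odds = 0.98/0.02 = 49.
Need (71/929) × (97/6)ⁿ ≥ 49, i.e. (97/6)ⁿ ≥ 45521/71.
(97/6)² = 9409/36 falls short of 45521/71 but (97/6)³ = 912673/216 reaches it, so n = 3.

3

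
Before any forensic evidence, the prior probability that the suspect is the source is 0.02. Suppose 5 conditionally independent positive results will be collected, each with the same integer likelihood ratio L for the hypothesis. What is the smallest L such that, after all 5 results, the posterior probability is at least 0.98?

Prior odds = 0.02/0.98 = 1/49.
Target odds = 0.98/0.02 = 49.
Need L⁵ ≥ 49 ÷ (1/49) = 2401.
4⁵ = 1024 < 2401 ≤ 3125 = 5⁵, so L = 5.

5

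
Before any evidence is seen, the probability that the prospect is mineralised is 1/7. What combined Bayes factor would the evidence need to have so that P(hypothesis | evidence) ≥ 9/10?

54

Prior odds = (1/7)/(6/7) = 1/6.
Target odds = 0.9/0.1 = 9.
Required Bayes factor = 9 ÷ (1/6) = 54.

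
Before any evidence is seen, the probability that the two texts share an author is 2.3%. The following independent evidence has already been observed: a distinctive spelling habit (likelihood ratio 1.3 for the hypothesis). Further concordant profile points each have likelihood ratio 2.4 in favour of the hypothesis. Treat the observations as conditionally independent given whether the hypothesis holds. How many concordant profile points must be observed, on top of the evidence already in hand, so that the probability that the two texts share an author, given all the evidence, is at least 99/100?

Prior odds = 0.023/0.977 = 23/977.
Bayes factor of the evidence already in hand = 1.3.
Odds after that evidence = (23/977) × 1.3 = 299/9770.
Target odds = 0.99/0.01 = 99.
Need 2.4ⁿ ≥ 99 ÷ (299/9770) = 967230/299.
2.4⁹ ≈2641.81 falls short of 967230/299 but 2.4¹⁰ ≈6340.34 reaches it, so n = 10.

10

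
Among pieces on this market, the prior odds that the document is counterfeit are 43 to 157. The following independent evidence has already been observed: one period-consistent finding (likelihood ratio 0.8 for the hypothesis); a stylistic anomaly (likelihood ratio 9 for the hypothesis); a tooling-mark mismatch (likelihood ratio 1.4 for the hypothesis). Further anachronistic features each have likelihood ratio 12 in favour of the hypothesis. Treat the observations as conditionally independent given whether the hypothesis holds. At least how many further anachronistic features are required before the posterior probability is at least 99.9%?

Prior odds = 43/157.
Combined Bayes factor of the evidence already in hand = 0.8 × 9 × 1.4 = 10.08.
Odds after that evidence = (43/157) × 10.08 = 10836/3925.
Target odds = 0.999/0.001 = 999.
Need 12ⁿ ≥ 999 ÷ (10836/3925) = 435675/1204.
12² = 144 falls short of 435675/1204 but 12³ = 1728 reaches it, so n = 3.

3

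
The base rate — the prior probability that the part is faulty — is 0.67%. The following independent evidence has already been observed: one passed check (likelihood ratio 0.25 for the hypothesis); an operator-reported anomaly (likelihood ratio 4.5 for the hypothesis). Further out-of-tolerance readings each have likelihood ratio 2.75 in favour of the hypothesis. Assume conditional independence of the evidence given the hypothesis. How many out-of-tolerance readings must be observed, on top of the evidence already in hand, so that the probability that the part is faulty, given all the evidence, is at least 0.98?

9

Prior odds = 0.0067/0.9933 = 67/9933.
Combined Bayes factor of the evidence already in hand = 0.25 × 4.5 = 1.125.
Odds after that evidence = (67/9933) × 1.125 = 201/26488.
Target odds = 0.98/0.02 = 49.
Need 2.75ⁿ ≥ 49 ÷ (201/26488) = 1297912/201.
2.75⁸ = 214358881/65536 falls short of 1297912/201 but 2.75⁹ ≈8994.86 reaches it, so n = 9.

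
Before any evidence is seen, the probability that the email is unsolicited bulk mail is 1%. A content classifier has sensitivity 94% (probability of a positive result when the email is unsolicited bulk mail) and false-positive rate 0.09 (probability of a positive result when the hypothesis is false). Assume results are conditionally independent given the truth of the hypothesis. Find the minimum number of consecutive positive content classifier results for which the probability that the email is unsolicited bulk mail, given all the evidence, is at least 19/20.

Prior odds = 0.01/0.99 = 1/99.
Likelihood ratio of a positive result = 0.94/0.09 = 94/9.
Target posterior odds = 0.95/0.05 = 19.
Require (94/9)ⁿ ≥ 19 ÷ (1/99) = 1881.
(94/9)³ = 830584/729 falls short of 1881 but (94/9)⁴ = 78074896/6561 reaches it, so n = 4.

4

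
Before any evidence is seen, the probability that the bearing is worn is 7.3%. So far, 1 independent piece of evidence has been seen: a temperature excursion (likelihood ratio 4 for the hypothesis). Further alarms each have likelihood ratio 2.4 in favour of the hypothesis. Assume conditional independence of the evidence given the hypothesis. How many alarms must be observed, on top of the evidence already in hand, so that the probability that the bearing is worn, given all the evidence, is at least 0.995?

Prior odds = 0.073/0.927 = 73/927.
Bayes factor of the evidence already in hand = 4.
Odds after that evidence = (73/927) × 4 = 292/927.
Target odds = 0.995/0.005 = 199.
Need 2.4ⁿ ≥ 199 ÷ (292/927) = 184473/292.
2.4⁷ = 35831808/78125 falls short of 184473/292 but 2.4⁸ = 429981696/390625 reaches it, so n = 8.

8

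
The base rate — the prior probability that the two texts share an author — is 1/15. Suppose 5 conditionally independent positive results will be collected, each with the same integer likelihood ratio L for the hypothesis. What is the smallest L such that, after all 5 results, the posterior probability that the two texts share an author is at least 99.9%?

7

Prior odds = (1/15)/(14/15) = 1/14.
Target odds = 0.999/0.001 = 999.
Need L⁵ ≥ 999 ÷ (1/14) = 13986.
6⁵ = 7776 < 13986 ≤ 16807 = 7⁵, so L = 7.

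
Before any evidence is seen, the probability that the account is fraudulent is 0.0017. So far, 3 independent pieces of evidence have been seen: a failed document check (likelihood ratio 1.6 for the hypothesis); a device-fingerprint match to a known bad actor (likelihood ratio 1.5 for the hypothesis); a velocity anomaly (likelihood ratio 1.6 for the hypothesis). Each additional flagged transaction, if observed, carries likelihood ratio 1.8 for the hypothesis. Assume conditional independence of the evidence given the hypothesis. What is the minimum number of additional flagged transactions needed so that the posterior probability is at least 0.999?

21

Prior odds = 0.0017/0.9983 = 17/9983.
Combined Bayes factor of the evidence already in hand = 1.6 × 1.5 × 1.6 = 3.84.
Odds after that evidence = (17/9983) × 3.84 = 1632/249575.
Target odds = 0.999/0.001 = 999.
Need 1.8ⁿ ≥ 999 ÷ (1632/249575) = 83108475/544.
1.8²⁰ ≈127482 falls short of 83108475/544 but 1.8²¹ ≈229468 reaches it, so n = 21.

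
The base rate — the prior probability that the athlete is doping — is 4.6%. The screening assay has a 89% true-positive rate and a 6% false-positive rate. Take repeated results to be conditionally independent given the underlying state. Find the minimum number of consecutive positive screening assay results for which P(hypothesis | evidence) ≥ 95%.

3

Prior odds: 0.046 ÷ 0.954 = 23/477.
Likelihood ratio of a positive result = 0.89/0.06 = 89/6.
Target posterior odds = 0.95/0.05 = 19.
Need (23/477) × (89/6)ⁿ ≥ 19, i.e. (89/6)ⁿ ≥ 9063/23.
(89/6)² = 7921/36 falls short of 9063/23 but (89/6)³ = 704969/216 reaches it, so n = 3.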